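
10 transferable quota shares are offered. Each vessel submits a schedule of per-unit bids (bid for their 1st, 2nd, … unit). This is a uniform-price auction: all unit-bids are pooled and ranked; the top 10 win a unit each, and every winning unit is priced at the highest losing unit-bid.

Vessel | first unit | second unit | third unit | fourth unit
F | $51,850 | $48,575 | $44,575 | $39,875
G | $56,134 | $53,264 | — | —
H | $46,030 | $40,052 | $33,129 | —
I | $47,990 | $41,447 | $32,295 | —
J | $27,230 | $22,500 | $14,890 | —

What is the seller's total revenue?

Total revenue: $331,290

Merging the schedules and taking the best 10: 56,134 (G-1), 53,264 (G-2), 51,850 (F-1), 48,575 (F-2), 47,990 (I-1), 46,030 (H-1), 44,575 (F-3), 41,447 (I-2), 40,052 (H-2), 39,875 (F-4)
First bid not allocated: $33,129.
Allocation: F 4, G 2, H 2, I 2. Every unit priced at $33,129.
Revenue = 10 × 33,129 = $331,290.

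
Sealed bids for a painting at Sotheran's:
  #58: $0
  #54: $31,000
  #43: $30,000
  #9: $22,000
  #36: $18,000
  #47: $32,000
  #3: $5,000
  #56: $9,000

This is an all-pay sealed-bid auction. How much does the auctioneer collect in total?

Total revenue: $147,000

Bids in order: 32,000 (#47) > 31,000 (#54) > 30,000 (#43) > 22,000 (#9) > 18,000 (#36) > 9,000 (#56) > …
#47 wins with the top bid; all bids are sunk regardless.
Every bidder forfeits their bid regardless of winning.
Revenue = 0 + 31,000 + 30,000 + 22,000 + 18,000 + 32,000 + 5,000 + 9,000 = $147,000.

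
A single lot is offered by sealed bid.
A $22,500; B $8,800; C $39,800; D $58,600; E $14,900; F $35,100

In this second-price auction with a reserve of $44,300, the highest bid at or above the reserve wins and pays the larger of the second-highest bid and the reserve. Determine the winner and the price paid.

Rule: the highest bid at or above the reserve wins and pays the larger of the second-highest bid and the reserve.
Bids in order: 58,600 (D) > 39,800 (C) > 35,100 (F) > 22,500 (A) > 14,900 (E) > 8,800 (B)
D has the top bid at or above the reserve ($58,600).
Second-highest bid $39,800 is below the reserve $44,300, so the reserve binds → payment $44,300.

D pays $44,300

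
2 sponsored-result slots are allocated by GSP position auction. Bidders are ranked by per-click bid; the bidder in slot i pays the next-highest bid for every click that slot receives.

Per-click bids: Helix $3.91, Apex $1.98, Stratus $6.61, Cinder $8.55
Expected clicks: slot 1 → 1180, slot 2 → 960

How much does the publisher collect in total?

Ranked by bid: $8.55 (Cinder) > $6.61 (Stratus) > $3.91 (Helix) > …
Slot 1: Cinder pays $6.61 × 1180 = $7799.80
Slot 2: Stratus pays $3.91 × 960 = $3753.60
Total = $11553.40

Total revenue: $11553.40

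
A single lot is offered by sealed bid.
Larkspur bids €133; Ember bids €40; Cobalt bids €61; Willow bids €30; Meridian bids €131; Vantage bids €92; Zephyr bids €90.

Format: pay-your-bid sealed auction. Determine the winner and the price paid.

Larkspur pays €133

Pay-your-bid sealed auction: the highest bidder wins and pays their own bid.
Bids in order: 133 (Larkspur) > 131 (Meridian) > 92 (Vantage) > 90 (Zephyr) > 61 (Cobalt) > 40 (Ember) > …
Larkspur has the highest bid and pays exactly that: €133.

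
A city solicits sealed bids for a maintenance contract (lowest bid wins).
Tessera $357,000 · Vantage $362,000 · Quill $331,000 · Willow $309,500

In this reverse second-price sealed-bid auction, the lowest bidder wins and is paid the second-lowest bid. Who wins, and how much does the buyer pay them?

Willow is paid $331,000

Reverse second-price sealed-bid auction: the lowest bidder wins and is paid the second-lowest bid.
Sorting bids: 309,500 (Willow) < 331,000 (Quill) < 357,000 (Tessera) < 362,000 (Vantage)
Second-price: Willow is paid Quill's bid of $331,000.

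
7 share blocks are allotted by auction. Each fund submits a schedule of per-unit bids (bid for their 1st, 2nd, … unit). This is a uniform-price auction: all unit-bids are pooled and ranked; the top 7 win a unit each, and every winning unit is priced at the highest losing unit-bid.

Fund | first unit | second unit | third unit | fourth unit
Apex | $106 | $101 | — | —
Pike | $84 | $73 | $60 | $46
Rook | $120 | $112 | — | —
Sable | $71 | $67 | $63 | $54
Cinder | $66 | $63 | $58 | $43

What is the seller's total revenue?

Total revenue: $469

All unit-bids, highest first — top 7: 120 (Rook-1), 112 (Rook-2), 106 (Apex-1), 101 (Apex-2), 84 (Pike-1), 73 (Pike-2), 71 (Sable-1)
The (k+1)-th unit-bid is $67.
Allocation: Apex 2, Pike 2, Rook 2, Sable 1. Every unit priced at $67.
Revenue = 7 × 67 = $469.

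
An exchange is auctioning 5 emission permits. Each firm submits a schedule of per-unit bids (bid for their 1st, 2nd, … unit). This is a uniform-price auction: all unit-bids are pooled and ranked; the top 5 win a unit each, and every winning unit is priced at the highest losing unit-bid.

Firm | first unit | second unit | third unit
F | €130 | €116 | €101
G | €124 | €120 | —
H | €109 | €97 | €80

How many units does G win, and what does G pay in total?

G: 2 units, pays €202

All unit-bids, highest first — top 5: 130 (F-1), 124 (G-1), 120 (G-2), 116 (F-2), 109 (H-1)
Highest rejected unit-bid = €101.
G wins 2 unit(s) at €101 each.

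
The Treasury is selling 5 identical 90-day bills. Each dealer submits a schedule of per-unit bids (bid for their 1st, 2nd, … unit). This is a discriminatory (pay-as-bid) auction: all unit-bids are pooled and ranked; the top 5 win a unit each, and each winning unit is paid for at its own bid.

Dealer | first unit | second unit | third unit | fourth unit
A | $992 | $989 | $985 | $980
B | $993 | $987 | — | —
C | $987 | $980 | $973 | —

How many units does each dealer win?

Pooled unit-bids ranked (top 5): 993 (B-1), 992 (A-1), 989 (A-2), 987 (B-2), 987 (C-1)
Next rejected bid: $985 (not a price — pay-as-bid).
Allocation: A 2, B 2, C 1.

A 2, B 2, C 1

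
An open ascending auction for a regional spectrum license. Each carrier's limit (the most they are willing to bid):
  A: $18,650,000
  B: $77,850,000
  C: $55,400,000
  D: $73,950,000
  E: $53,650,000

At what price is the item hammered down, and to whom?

Sorting limits: 77,850,000 (B) > 73,950,000 (D) > 55,400,000 (C) > 53,650,000 (E) > 18,650,000 (A)
Bidding ends when D exits at $73,950,000; B takes it.

B wins at $73,950,000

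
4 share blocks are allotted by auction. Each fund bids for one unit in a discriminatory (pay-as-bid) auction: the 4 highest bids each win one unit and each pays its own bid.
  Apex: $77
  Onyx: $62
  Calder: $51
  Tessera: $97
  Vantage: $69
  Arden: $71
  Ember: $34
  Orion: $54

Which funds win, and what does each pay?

Tessera $97, Apex $77, Arden $71, Vantage $69

Ordering the bids: 97 (Tessera), 77 (Apex), 71 (Arden), 69 (Vantage), 62 (Onyx), 54 (Orion), …
The 4 highest are Tessera, Apex, Arden, Vantage.
Each winner pays its own bid: Tessera $97, Apex $77, Arden $71, Vantage $69.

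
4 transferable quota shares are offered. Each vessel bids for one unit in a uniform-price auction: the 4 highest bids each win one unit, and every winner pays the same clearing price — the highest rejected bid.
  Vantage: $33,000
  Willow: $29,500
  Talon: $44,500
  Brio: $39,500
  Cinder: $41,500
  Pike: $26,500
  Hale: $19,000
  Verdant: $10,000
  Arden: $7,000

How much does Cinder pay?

Sorting: 44,500 (Talon), 41,500 (Cinder), 39,500 (Brio), 33,000 (Vantage), 29,500 (Willow), 26,500 (Pike), …
Top 4: Talon, Cinder, Brio, Vantage.
Highest unsuccessful bid: $29,500 → clearing price.
Cinder wins → pays $29,500.

Cinder pays $29,500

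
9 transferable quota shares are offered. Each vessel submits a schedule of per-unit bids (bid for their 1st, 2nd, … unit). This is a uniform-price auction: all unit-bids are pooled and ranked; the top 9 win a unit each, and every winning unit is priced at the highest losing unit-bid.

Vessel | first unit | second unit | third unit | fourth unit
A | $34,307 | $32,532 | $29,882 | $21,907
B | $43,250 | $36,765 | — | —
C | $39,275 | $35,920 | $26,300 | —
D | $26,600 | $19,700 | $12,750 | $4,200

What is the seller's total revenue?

Pooled unit-bids ranked (top 9): 43,250 (B-1), 39,275 (C-1), 36,765 (B-2), 35,920 (C-2), 34,307 (A-1), 32,532 (A-2), 29,882 (A-3), 26,600 (D-1), 26,300 (C-3)
The (k+1)-th unit-bid is $21,907.
Allocation: A 3, B 2, C 3, D 1. Every unit priced at $21,907.
Revenue = 9 × 21,907 = $197,163.

Total revenue: $197,163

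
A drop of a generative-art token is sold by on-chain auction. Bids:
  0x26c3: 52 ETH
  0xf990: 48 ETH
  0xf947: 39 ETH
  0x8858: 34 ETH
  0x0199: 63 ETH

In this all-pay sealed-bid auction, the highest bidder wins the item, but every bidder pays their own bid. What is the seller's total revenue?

Bids in order: 63 (0x0199) > 52 (0x26c3) > 48 (0xf990) > 39 (0xf947) > 34 (0x8858)
Every bidder forfeits their bid regardless of winning.
Revenue = 52 + 48 + 39 + 34 + 63 = 236 ETH.

Total revenue: 236 ETH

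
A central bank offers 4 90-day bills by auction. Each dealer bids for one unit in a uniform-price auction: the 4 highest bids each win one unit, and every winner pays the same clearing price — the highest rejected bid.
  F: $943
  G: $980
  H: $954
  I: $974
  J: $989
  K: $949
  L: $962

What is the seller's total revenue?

Sorting: 989 (J), 980 (G), 974 (I), 962 (L), 954 (H), 949 (K), …
Top 4: J, G, I, L.
Highest unsuccessful bid: $954 → clearing price.
Total revenue = 4 × $954 = $3,816.

Total revenue: $3,816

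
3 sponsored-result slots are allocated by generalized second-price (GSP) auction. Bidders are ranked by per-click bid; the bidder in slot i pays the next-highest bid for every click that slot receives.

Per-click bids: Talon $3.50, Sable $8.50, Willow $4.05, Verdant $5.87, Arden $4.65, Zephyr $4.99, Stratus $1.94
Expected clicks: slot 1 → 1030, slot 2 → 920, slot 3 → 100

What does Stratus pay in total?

Stratus pays $0.00

Sorting advertisers: $8.50 (Sable) > $5.87 (Verdant) > $4.99 (Zephyr) > $4.65 (Arden) > …
Stratus ranks below slot 3 → no slot, pays nothing.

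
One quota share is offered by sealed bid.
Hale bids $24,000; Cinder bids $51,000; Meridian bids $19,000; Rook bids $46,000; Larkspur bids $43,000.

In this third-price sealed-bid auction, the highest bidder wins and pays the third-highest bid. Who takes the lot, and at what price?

Cinder pays $43,000

Sorting bids: 51,000 (Cinder) > 46,000 (Rook) > 43,000 (Larkspur) > 24,000 (Hale) > 19,000 (Meridian)
Cinder is highest; pays the third-highest bid, $43,000.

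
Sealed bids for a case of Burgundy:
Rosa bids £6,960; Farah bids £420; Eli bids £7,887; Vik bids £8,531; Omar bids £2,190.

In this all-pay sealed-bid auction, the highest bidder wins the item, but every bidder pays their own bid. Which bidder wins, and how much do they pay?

Bids ranked: 8,531 (Vik) > 7,887 (Eli) > 6,960 (Rosa) > 2,190 (Omar) > 420 (Farah)
Vik wins with the top bid; all bids are sunk regardless.

Vik pays £8,531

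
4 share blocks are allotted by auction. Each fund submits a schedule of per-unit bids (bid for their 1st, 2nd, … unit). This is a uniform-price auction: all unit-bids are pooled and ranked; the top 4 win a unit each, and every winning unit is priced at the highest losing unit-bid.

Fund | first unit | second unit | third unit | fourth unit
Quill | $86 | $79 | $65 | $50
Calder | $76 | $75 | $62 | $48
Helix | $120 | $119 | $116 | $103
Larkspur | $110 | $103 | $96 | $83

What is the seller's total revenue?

Total revenue: $412

Pooled unit-bids ranked (top 4): 120 (Helix-1), 119 (Helix-2), 116 (Helix-3), 110 (Larkspur-1)
Highest rejected unit-bid = $103.
Allocation: Helix 3, Larkspur 1. Every unit priced at $103.
Revenue = 4 × 103 = $412.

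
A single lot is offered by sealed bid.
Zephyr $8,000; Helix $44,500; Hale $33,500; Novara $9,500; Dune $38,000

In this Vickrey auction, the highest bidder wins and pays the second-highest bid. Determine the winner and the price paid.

Helix pays $38,000

Bids ranked: 44,500 (Helix) > 38,000 (Dune) > 33,500 (Hale) > 9,500 (Novara) > 8,000 (Zephyr)
Helix wins with the highest bid; price is set by the runner-up at $38,000.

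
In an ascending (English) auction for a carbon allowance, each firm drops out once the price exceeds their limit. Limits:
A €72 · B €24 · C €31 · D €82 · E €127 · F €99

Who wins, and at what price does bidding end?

E wins at €99

Ascending (English) auction: the price rises until one bidder remains; the winner pays the price at which the last rival dropped out.
Sorting limits: 127 (E) > 99 (F) > 82 (D) > 72 (A) > 31 (C) > 24 (B)
Bidding ends when F exits at €99; E takes it.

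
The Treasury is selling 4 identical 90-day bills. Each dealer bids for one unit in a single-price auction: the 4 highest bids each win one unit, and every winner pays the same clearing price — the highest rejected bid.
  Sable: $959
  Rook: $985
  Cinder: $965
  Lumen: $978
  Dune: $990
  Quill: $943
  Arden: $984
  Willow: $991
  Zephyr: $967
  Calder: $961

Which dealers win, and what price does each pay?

Bids ranked high→low: 991 (Willow), 990 (Dune), 985 (Rook), 984 (Arden), 978 (Lumen), 967 (Zephyr), …
Top 4: Willow, Dune, Rook, Arden.
First losing bid is Lumen's $978, which sets the uniform price.

Willow, Dune, Rook, Arden; each pays $978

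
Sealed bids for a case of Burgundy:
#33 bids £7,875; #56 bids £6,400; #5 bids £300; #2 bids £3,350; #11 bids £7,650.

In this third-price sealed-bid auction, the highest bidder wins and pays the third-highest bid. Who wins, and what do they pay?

Third-price sealed-bid auction: the highest bidder wins and pays the third-highest bid.
Bids in order: 7,875 (#33) > 7,650 (#11) > 6,400 (#56) > 3,350 (#2) > 300 (#5)
#33 is highest; pays the third-highest bid, £6,400.

#33 pays £6,400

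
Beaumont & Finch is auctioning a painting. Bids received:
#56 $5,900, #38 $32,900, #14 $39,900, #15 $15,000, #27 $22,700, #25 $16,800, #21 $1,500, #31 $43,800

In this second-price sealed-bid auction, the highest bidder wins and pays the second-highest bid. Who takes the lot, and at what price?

Bids in order: 43,800 (#31) > 39,900 (#14) > 32,900 (#38) > 22,700 (#27) > 16,800 (#25) > 15,000 (#15) > …
#31 is highest; pays the second-highest bid, $39,900.

#31 pays $39,900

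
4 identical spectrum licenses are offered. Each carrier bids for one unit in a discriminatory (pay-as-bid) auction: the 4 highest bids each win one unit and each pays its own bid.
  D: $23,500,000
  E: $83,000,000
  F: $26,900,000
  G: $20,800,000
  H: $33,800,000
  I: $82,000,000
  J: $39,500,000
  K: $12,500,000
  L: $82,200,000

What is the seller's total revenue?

Total revenue: $286,700,000

Sorting: 83,000,000 (E), 82,200,000 (L), 82,000,000 (I), 39,500,000 (J), 33,800,000 (H), 26,900,000 (F), …
Winners (4 units): E, L, I, J.
Total revenue = 83,000,000 + 82,200,000 + 82,000,000 + 39,500,000 = $286,700,000.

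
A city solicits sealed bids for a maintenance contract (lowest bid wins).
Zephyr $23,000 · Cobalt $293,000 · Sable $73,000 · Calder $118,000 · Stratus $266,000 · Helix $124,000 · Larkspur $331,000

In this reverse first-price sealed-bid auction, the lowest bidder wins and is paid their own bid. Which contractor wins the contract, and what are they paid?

Sorting bids: 23,000 (Zephyr) < 73,000 (Sable) < 118,000 (Calder) < 124,000 (Helix) < 266,000 (Stratus) < 293,000 (Cobalt) < …
Zephyr has the lowest bid and is paid exactly that: $23,000.

Zephyr is paid $23,000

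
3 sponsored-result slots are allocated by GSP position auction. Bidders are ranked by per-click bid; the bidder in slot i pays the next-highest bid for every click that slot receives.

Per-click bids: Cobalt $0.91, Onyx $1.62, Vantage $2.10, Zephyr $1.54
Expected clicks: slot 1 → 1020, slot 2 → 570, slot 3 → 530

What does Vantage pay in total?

Vantage pays $1652.40

Sorting advertisers: $2.10 (Vantage) > $1.62 (Onyx) > $1.54 (Zephyr) > $0.91 (Cobalt)
Vantage holds slot 1 → pays next bid $1.62 × 1020 clicks = $1652.40.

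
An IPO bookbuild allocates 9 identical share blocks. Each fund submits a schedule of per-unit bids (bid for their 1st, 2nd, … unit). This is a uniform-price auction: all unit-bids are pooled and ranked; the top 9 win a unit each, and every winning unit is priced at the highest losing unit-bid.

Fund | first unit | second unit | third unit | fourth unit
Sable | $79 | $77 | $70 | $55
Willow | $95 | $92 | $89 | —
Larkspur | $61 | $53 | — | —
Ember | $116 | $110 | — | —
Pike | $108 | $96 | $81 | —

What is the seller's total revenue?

Total revenue: $693

All unit-bids, highest first — top 9: 116 (Ember-1), 110 (Ember-2), 108 (Pike-1), 96 (Pike-2), 95 (Willow-1), 92 (Willow-2), 89 (Willow-3), 81 (Pike-3), 79 (Sable-1)
Highest rejected unit-bid = $77.
Allocation: Ember 2, Pike 3, Sable 1, Willow 3. Every unit priced at $77.
Revenue = 9 × 77 = $693.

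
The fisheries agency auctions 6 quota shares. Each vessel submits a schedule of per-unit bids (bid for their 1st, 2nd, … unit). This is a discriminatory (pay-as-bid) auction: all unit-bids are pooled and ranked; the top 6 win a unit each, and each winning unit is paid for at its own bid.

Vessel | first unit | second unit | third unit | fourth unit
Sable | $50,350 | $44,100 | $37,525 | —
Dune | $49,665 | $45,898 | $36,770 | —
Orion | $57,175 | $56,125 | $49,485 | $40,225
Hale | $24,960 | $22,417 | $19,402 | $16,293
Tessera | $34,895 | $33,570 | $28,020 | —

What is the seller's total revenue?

Total revenue: $308,698

All unit-bids, highest first — top 6: 57,175 (Orion-1), 56,125 (Orion-2), 50,350 (Sable-1), 49,665 (Dune-1), 49,485 (Orion-3), 45,898 (Dune-2)
Next rejected bid: $44,100 (not a price — pay-as-bid).
Each winning unit pays its own bid.
Revenue = 57,175 + 56,125 + 50,350 + 49,665 + 49,485 + 45,898 = $308,698.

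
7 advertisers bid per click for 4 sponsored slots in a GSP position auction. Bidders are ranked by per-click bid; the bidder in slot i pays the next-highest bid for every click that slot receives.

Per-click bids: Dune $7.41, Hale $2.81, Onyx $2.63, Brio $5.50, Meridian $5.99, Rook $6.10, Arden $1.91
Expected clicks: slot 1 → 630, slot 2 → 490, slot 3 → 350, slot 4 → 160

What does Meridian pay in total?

Sorting advertisers: $7.41 (Dune) > $6.10 (Rook) > $5.99 (Meridian) > $5.50 (Brio) > $2.81 (Hale) > …
Meridian holds slot 3 → pays next bid $5.50 × 350 clicks = $1925.00.

Meridian pays $1925.00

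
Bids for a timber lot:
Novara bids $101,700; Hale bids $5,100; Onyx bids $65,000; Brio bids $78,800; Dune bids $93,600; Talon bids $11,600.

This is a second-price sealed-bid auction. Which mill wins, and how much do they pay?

Rule: the highest bidder wins and pays the second-highest bid.
Sorting bids: 101,700 (Novara) > 93,600 (Dune) > 78,800 (Brio) > 65,000 (Onyx) > 11,600 (Talon) > 5,100 (Hale)
Novara is highest; pays the second-highest bid, $93,600.

Novara pays $93,600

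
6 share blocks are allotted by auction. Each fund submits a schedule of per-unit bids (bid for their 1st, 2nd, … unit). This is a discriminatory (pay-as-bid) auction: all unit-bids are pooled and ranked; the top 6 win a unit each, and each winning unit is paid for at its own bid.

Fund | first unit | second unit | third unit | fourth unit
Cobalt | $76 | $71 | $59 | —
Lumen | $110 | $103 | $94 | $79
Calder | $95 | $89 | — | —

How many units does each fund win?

Calder 2, Lumen 4

All unit-bids, highest first — top 6: 110 (Lumen-1), 103 (Lumen-2), 95 (Calder-1), 94 (Lumen-3), 89 (Calder-2), 79 (Lumen-4)
Next rejected bid: $76 (not a price — pay-as-bid).
Allocation: Calder 2, Lumen 4.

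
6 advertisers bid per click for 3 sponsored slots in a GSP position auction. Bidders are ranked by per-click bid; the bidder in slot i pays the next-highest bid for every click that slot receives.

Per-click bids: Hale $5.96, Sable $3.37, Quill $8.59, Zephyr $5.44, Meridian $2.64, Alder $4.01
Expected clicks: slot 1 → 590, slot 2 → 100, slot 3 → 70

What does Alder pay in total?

Alder pays $0.00

Per-click bids in order: $8.59 (Quill) > $5.96 (Hale) > $5.44 (Zephyr) > $4.01 (Alder) > …
Alder ranks below slot 3 → no slot, pays nothing.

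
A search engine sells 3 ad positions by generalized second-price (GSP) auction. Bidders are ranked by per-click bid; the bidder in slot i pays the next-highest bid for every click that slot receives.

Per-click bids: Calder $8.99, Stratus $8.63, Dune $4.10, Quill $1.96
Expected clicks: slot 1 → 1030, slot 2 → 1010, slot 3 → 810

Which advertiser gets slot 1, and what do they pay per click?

Sorting advertisers: $8.99 (Calder) > $8.63 (Stratus) > $4.10 (Dune) > $1.96 (Quill)
Slot 1 goes to the first-ranked bidder, Calder, who pays the next bid down: $8.63/click.

Calder; $8.63 per click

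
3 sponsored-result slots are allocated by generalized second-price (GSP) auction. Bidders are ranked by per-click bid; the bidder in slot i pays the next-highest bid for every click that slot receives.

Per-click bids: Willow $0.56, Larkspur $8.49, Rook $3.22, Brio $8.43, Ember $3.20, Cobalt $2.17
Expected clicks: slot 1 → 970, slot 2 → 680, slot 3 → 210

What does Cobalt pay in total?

Cobalt pays $0.00

Per-click bids in order: $8.49 (Larkspur) > $8.43 (Brio) > $3.22 (Rook) > $3.20 (Ember) > …
Cobalt ranks below slot 3 → no slot, pays nothing.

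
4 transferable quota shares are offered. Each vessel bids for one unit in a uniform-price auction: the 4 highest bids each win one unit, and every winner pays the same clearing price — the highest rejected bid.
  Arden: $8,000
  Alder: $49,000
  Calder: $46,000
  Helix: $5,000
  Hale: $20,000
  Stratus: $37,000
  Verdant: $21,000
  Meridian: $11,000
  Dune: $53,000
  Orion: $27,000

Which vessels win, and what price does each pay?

Ordering the bids: 53,000 (Dune), 49,000 (Alder), 46,000 (Calder), 37,000 (Stratus), 27,000 (Orion), 21,000 (Verdant), …
Top 4: Dune, Alder, Calder, Stratus.
Highest unsuccessful bid: $27,000 → clearing price.

Dune, Alder, Calder, Stratus; each pays $27,000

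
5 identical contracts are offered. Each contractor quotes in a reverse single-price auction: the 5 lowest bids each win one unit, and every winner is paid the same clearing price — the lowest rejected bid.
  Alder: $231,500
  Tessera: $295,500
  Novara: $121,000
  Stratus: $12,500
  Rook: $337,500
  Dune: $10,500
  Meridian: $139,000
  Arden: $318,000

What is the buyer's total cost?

Total cost: $1,477,500

Ordering the bids: 10,500 (Dune), 12,500 (Stratus), 121,000 (Novara), 139,000 (Meridian), 231,500 (Alder), 295,500 (Tessera), 318,000 (Arden), …
Winners (5 units): Dune, Stratus, Novara, Meridian, Alder.
Clearing price = lowest rejected bid = $295,500.
Total cost = 5 × $295,500 = $1,477,500.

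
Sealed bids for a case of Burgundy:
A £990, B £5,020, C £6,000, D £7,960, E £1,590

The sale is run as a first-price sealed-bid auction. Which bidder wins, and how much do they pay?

Rule: the highest bidder wins and pays their own bid.
Bids ranked: 7,960 (D) > 6,000 (C) > 5,020 (B) > 1,590 (E) > 990 (A)
First-price: D pays what they bid, £7,960.

D pays £7,960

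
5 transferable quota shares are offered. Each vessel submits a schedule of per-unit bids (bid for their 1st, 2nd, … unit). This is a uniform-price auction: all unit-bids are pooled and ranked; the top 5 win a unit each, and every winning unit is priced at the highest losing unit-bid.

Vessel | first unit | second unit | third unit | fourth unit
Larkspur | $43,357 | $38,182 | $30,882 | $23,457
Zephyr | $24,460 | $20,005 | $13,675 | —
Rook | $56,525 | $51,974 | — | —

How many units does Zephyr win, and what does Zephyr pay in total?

Zephyr: 0 units, pays $0

Pooled unit-bids ranked (top 5): 56,525 (Rook-1), 51,974 (Rook-2), 43,357 (Larkspur-1), 38,182 (Larkspur-2), 30,882 (Larkspur-3)
The (k+1)-th unit-bid is $24,460.
Zephyr wins 0 unit(s) at $24,460 each.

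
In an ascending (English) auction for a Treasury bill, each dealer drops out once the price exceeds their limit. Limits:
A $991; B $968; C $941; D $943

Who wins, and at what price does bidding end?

A wins at $968

Open ascending-bid auction: the price rises until one bidder remains; the winner pays the price at which the last rival dropped out.
Limits in order: 991 (A) > 968 (B) > 943 (D) > 941 (C)
Bidding ends when B exits at $968; A takes it.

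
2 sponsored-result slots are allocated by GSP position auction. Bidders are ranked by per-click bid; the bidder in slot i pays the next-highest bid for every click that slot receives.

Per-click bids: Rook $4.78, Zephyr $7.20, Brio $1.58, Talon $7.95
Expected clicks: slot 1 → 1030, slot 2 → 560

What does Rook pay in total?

Sorting advertisers: $7.95 (Talon) > $7.20 (Zephyr) > $4.78 (Rook) > …
Rook ranks below slot 2 → no slot, pays nothing.

Rook pays $0.00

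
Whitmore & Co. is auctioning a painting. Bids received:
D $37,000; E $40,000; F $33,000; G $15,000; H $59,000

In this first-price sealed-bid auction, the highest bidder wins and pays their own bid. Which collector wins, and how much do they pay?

First-price sealed-bid auction: the highest bidder wins and pays their own bid.
Bids in order: 59,000 (H) > 40,000 (E) > 37,000 (D) > 33,000 (F) > 15,000 (G)
H has the highest bid and pays exactly that: $59,000.

H pays $59,000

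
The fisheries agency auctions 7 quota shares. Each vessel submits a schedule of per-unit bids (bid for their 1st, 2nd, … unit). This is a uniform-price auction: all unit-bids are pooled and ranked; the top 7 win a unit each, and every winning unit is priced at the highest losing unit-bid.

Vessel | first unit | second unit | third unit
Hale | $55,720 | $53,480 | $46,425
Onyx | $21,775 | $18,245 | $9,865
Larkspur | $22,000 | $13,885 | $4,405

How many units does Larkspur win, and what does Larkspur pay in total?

Larkspur: 2 units, pays $19,730

All unit-bids, highest first — top 7: 55,720 (Hale-1), 53,480 (Hale-2), 46,425 (Hale-3), 22,000 (Larkspur-1), 21,775 (Onyx-1), 18,245 (Onyx-2), 13,885 (Larkspur-2)
Highest rejected unit-bid = $9,865.
Larkspur wins 2 unit(s) at $9,865 each.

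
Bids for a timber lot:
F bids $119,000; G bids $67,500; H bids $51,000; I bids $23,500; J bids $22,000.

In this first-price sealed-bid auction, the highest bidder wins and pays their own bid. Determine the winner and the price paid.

Sorting bids: 119,000 (F) > 67,500 (G) > 51,000 (H) > 23,500 (I) > 22,000 (J)
F has the highest bid and pays exactly that: $119,000.

F pays $119,000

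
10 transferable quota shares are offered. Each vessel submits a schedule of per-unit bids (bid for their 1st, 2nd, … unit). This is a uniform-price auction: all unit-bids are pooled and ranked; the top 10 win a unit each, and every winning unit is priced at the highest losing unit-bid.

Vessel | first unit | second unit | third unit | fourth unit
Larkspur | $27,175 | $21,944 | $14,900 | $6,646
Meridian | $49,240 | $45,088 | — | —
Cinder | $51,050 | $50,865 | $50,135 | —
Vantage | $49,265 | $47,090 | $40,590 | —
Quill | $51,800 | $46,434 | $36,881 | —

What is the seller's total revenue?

Total revenue: $368,810

Pooled unit-bids ranked (top 10): 51,800 (Quill-1), 51,050 (Cinder-1), 50,865 (Cinder-2), 50,135 (Cinder-3), 49,265 (Vantage-1), 49,240 (Meridian-1), 47,090 (Vantage-2), 46,434 (Quill-2), 45,088 (Meridian-2), 40,590 (Vantage-3)
The (k+1)-th unit-bid is $36,881.
Allocation: Cinder 3, Meridian 2, Quill 2, Vantage 3. Every unit priced at $36,881.
Revenue = 10 × 36,881 = $368,810.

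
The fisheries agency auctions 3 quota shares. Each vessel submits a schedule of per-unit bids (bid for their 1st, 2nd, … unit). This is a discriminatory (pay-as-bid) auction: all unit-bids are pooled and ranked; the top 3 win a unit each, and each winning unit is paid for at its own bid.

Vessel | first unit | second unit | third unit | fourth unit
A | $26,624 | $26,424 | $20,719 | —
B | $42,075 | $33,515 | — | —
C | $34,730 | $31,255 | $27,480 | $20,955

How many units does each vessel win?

B 2, C 1

Pooled unit-bids ranked (top 3): 42,075 (B-1), 34,730 (C-1), 33,515 (B-2)
Next rejected bid: $31,255 (not a price — pay-as-bid).
Allocation: B 2, C 1.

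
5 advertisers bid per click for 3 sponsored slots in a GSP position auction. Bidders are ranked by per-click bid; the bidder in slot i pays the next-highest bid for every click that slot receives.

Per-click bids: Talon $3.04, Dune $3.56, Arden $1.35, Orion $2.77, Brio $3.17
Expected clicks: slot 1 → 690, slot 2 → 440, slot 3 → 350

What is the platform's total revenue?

Total revenue: $4494.40

Sorting advertisers: $3.56 (Dune) > $3.17 (Brio) > $3.04 (Talon) > $2.77 (Orion) > …
Slot 1: Dune pays $3.17 × 690 = $2187.30
Slot 2: Brio pays $3.04 × 440 = $1337.60
Slot 3: Talon pays $2.77 × 350 = $969.50
Total = $4494.40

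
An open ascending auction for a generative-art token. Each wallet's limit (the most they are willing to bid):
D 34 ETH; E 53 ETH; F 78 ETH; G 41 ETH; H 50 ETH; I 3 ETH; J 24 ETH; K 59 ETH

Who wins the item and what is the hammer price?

F wins at 59 ETH

Sorting limits: 78 (F) > 59 (K) > 53 (E) > 50 (H) > 41 (G) > 34 (D) > …
Bidding ends when K exits at 59 ETH; F takes it.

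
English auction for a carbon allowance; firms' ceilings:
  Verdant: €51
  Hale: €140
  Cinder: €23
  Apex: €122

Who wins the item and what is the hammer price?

Hale wins at €122

Limits in order: 140 (Hale) > 122 (Apex) > 51 (Verdant) > 23 (Cinder)
Bidding ends when Apex exits at €122; Hale takes it.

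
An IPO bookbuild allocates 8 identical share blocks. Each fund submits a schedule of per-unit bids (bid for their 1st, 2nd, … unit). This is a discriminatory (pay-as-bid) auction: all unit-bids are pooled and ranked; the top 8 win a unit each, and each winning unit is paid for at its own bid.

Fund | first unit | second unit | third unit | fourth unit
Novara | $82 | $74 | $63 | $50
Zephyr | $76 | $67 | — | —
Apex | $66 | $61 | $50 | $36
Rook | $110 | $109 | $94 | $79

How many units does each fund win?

Novara 2, Rook 4, Zephyr 2

All unit-bids, highest first — top 8: 110 (Rook-1), 109 (Rook-2), 94 (Rook-3), 82 (Novara-1), 79 (Rook-4), 76 (Zephyr-1), 74 (Novara-2), 67 (Zephyr-2)
Next rejected bid: $66 (not a price — pay-as-bid).
Allocation: Novara 2, Rook 4, Zephyr 2.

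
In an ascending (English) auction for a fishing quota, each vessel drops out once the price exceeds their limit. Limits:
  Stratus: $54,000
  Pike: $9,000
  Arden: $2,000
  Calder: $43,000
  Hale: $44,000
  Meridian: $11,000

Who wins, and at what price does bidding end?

Ascending (English) auction: the price rises until one bidder remains; the winner pays the price at which the last rival dropped out.
Sorting limits: 54,000 (Stratus) > 44,000 (Hale) > 43,000 (Calder) > 11,000 (Meridian) > 9,000 (Pike) > 2,000 (Arden)
Hale is the last rival to drop out, at $44,000; Stratus remains and wins at that price.

Stratus wins at $44,000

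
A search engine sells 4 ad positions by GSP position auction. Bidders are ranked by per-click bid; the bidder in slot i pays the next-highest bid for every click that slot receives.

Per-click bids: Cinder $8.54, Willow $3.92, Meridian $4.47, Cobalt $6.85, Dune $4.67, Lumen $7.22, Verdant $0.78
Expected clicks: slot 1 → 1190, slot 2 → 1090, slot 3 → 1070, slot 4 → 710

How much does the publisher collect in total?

Total revenue: $24228.90

Sorting advertisers: $8.54 (Cinder) > $7.22 (Lumen) > $6.85 (Cobalt) > $4.67 (Dune) > $4.47 (Meridian) > …
Slot 1: Cinder pays $7.22 × 1190 = $8591.80
Slot 2: Lumen pays $6.85 × 1090 = $7466.50
Slot 3: Cobalt pays $4.67 × 1070 = $4996.90
Slot 4: Dune pays $4.47 × 710 = $3173.70
Total = $24228.90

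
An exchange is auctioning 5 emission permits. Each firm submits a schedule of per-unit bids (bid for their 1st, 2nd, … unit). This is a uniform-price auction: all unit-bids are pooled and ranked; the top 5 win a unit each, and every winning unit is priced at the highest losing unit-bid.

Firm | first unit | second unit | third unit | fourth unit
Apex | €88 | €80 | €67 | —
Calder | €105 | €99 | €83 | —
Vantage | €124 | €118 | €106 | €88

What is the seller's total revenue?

All unit-bids, highest first — top 5: 124 (Vantage-1), 118 (Vantage-2), 106 (Vantage-3), 105 (Calder-1), 99 (Calder-2)
Highest rejected unit-bid = €88.
Allocation: Calder 2, Vantage 3. Every unit priced at €88.
Revenue = 5 × 88 = €440.

Total revenue: €440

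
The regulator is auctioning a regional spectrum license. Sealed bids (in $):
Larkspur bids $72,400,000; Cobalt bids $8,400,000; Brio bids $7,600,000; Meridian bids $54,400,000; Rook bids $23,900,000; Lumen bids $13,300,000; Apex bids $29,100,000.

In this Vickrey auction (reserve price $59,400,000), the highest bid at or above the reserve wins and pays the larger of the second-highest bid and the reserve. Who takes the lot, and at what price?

Larkspur pays $59,400,000

Rule: the highest bid at or above the reserve wins and pays the larger of the second-highest bid and the reserve.
Bids ranked: 72,400,000 (Larkspur) > 54,400,000 (Meridian) > 29,100,000 (Apex) > 23,900,000 (Rook) > 13,300,000 (Lumen) > 8,400,000 (Cobalt) > …
Highest eligible bid: Larkspur at $72,400,000.
Second-highest bid $54,400,000 is below the reserve $59,400,000, so the reserve binds → payment $59,400,000.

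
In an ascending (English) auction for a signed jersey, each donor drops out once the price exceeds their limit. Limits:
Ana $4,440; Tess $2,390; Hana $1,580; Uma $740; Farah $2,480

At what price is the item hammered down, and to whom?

Sorting limits: 4,440 (Ana) > 2,480 (Farah) > 2,390 (Tess) > 1,580 (Hana) > 740 (Uma)
Farah is the last rival to drop out, at $2,480; Ana remains and wins at that price.

Ana wins at $2,480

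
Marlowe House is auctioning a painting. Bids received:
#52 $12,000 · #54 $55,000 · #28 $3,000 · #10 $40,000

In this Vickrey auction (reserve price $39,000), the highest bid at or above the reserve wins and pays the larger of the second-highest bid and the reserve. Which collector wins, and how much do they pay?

#54 pays $40,000

Sorting bids: 55,000 (#54) > 40,000 (#10) > 12,000 (#52) > 3,000 (#28)
Highest eligible bid: #54 at $55,000.
Second-highest bid $40,000 exceeds the reserve $39,000 → payment $40,000.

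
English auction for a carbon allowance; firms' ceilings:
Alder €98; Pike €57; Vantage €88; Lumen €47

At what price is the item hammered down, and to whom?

Alder wins at €88

Open ascending-bid auction: the price rises until one bidder remains; the winner pays the price at which the last rival dropped out.
Sorting limits: 98 (Alder) > 88 (Vantage) > 57 (Pike) > 47 (Lumen)
Bidding ends when Vantage exits at €88; Alder takes it.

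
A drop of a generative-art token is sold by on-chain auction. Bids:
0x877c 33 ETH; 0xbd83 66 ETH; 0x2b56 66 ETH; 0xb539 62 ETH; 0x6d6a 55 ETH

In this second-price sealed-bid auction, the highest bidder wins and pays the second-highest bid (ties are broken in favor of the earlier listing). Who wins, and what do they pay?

Bids in order: 66 (0xbd83) > 66 (0x2b56) > 62 (0xb539) > 55 (0x6d6a) > 33 (0x877c)
0xbd83 and 0x2b56 tie at 66 ETH; tie-break gives it to 0xbd83.
0xbd83 is highest; pays the second-highest bid, 66 ETH.

0xbd83 pays 66 ETH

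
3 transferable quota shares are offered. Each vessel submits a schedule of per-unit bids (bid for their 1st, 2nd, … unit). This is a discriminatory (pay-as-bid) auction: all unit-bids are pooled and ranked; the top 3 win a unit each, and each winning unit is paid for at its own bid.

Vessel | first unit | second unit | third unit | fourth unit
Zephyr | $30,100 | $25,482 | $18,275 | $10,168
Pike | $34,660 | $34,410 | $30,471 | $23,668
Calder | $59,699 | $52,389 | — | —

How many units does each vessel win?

Calder 2, Pike 1

All unit-bids, highest first — top 3: 59,699 (Calder-1), 52,389 (Calder-2), 34,660 (Pike-1)
Next rejected bid: $34,410 (not a price — pay-as-bid).
Allocation: Calder 2, Pike 1.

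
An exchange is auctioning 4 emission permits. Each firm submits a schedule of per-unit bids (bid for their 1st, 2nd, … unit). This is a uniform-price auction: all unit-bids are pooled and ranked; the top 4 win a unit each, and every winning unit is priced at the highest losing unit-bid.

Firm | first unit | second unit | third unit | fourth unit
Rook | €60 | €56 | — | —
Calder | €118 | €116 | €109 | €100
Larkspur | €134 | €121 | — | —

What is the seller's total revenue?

Merging the schedules and taking the best 4: 134 (Larkspur-1), 121 (Larkspur-2), 118 (Calder-1), 116 (Calder-2)
The (k+1)-th unit-bid is €109.
Allocation: Calder 2, Larkspur 2. Every unit priced at €109.
Revenue = 4 × 109 = €436.

Total revenue: €436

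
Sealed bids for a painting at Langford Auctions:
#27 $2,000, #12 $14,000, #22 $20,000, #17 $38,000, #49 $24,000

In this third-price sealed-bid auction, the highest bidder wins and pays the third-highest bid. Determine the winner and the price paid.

#17 pays $20,000

Rule: the highest bidder wins and pays the third-highest bid.
Bids ranked: 38,000 (#17) > 24,000 (#49) > 20,000 (#22) > 14,000 (#12) > 2,000 (#27)
#17 is highest; pays the third-highest bid, $20,000.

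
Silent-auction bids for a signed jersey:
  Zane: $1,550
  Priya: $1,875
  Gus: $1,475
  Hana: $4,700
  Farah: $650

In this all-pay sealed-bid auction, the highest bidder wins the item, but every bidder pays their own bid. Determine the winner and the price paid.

Sorting bids: 4,700 (Hana) > 1,875 (Priya) > 1,550 (Zane) > 1,475 (Gus) > 650 (Farah)
Hana wins with the top bid; all bids are sunk regardless.

Hana pays $4,700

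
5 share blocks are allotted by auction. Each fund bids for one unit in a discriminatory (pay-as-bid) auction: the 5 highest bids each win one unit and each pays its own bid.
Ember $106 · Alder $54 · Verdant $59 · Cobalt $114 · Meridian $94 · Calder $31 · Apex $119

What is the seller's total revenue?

Sorting: 119 (Apex), 114 (Cobalt), 106 (Ember), 94 (Meridian), 59 (Verdant), 54 (Alder), 31 (Calder)
Top 5: Apex, Cobalt, Ember, Meridian, Verdant.
Total revenue = 119 + 114 + 106 + 94 + 59 = $492.

Total revenue: $492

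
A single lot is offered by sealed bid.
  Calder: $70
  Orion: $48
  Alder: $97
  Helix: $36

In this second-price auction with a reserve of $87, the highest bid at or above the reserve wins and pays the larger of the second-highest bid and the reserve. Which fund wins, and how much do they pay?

Sorting bids: 97 (Alder) > 70 (Calder) > 48 (Orion) > 36 (Helix)
Alder has the top bid at or above the reserve ($97).
max(second-highest $70, reserve $87) = $87.

Alder pays $87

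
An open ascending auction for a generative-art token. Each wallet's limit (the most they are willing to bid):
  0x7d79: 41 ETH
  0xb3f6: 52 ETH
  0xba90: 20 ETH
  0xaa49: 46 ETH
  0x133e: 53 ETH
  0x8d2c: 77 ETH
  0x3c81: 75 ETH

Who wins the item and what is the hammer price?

Sorting limits: 77 (0x8d2c) > 75 (0x3c81) > 53 (0x133e) > 52 (0xb3f6) > 46 (0xaa49) > 41 (0x7d79) > …
0x3c81 is the last rival to drop out, at 75 ETH; 0x8d2c remains and wins at that price.

0x8d2c wins at 75 ETH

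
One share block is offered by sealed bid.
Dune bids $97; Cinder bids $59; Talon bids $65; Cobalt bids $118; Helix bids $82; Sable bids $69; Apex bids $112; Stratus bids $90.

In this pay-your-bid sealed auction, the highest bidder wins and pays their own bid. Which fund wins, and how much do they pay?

Cobalt pays $118

Bids in order: 118 (Cobalt) > 112 (Apex) > 97 (Dune) > 90 (Stratus) > 82 (Helix) > 69 (Sable) > …
Cobalt is highest → pays own bid, $118.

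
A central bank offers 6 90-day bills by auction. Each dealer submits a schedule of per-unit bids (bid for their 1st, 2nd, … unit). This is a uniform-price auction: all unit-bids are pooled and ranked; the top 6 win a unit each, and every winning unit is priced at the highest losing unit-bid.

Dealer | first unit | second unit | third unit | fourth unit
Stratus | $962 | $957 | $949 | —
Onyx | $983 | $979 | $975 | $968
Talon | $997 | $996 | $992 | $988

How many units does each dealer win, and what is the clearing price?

Onyx 2, Talon 4; clearing price $975

All unit-bids, highest first — top 6: 997 (Talon-1), 996 (Talon-2), 992 (Talon-3), 988 (Talon-4), 983 (Onyx-1), 979 (Onyx-2)
The (k+1)-th unit-bid is $975.
Allocation: Onyx 2, Talon 4.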